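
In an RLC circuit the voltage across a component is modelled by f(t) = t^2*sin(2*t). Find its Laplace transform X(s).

L{sin(2t)} = 2/(s^2 + 4).
Then apply L{t^2·g(t)} = (-1)^2 d^2/ds^2[G(s)] with G(s) = 2/(s^2 + 4):
differentiating 2 times and applying the sign gives 4*(3*s^2 - 4)/(s^2 + 4)^3.

X(s) = 4*(3*s^2 - 4)/(s^2 + 4)^3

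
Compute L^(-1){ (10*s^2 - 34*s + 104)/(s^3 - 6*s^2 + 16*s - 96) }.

Factor the denominator: s^3 - 6*s^2 + 16*s - 96 = (s - 6)*(s^2 + 16).
Partial fraction decomposition gives [5/(s - 6)] + [5*s/(s^2 + 16)] + [-4/(s^2 + 16)].
Invert each term: 5/(s - 6) ↔ 5e^(6t); 5·s/(s^2 + 16) ↔ 5cos(4t); -1·4/(s^2 + 16) ↔ -sin(4t).

5*exp(6*t) - sin(4*t) + 5*cos(4*t)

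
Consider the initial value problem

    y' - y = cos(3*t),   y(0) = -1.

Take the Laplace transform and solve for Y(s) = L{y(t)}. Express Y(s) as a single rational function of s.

Y(s) = (-s^2 + s - 9)/(s^3 - s^2 + 9*s - 9)

Take the Laplace transform of both sides.
With L{y'} = sY - y(0) = sY - (-1): the LHS transforms to (s - 1)Y - (-1).
The right side is L{cos(3*t)} = s/(s^2 + 9).
So (s - 1)Y = s/(s^2 + 9) + (-1).
Isolate Y and clear denominators.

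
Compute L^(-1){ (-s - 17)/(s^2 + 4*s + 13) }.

-5*exp(-2*t)*sin(3*t) - exp(-2*t)*cos(3*t)

Complete the square in the denominator: s^2 + 4*s + 13 = (s + 2)^2 + 3^2.
Split the numerator to match: -s - 17 = -1·(s + 2) - 5·3.
Invert each term: -1·(s + 2)/((s + 2)^2 + 9) ↔ -e^(-2t)cos(3t); -5·3/((s + 2)^2 + 9) ↔ -5e^(-2t)sin(3t).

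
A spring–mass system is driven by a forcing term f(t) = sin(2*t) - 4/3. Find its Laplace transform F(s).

The transform is linear, so treat each term independently.
L{sin(2t)} = 2/(s^2 + 4); L{-4/3} = (-4/3)/s.

F(s) = 2/(s^2 + 4) - 4/(3*s)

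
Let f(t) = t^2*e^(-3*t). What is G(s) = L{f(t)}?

G(s) = 2/(s + 3)^3

L{t^2} = 2!/s^3 = 2/s^3.
By the first shifting theorem, multiplying by e^(-3t) replaces s with s + 3.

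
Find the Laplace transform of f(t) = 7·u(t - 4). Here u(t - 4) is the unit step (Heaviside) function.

By the second shifting theorem, L{u(t - c)·g(t - c)} = e^(-cs)·G(s) with c = 4 and G(s) = L{g(t)}.
L{7} = 7/s.

7*exp(-4*s)/s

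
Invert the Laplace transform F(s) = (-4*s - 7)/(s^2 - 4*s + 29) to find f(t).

f(t) = -3*exp(2*t)*sin(5*t) - 4*exp(2*t)*cos(5*t)

Complete the square in the denominator: s^2 - 4*s + 29 = (s - 2)^2 + 5^2.
Split the numerator to match: -4*s - 7 = -4·(s - 2) - 3·5.
Invert each term: -4·(s - 2)/((s - 2)^2 + 25) ↔ -4e^(2t)cos(5t); -3·5/((s - 2)^2 + 25) ↔ -3e^(2t)sin(5t).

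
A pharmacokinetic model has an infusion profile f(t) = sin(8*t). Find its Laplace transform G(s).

G(s) = 8/(s^2 + 64)

L{sin(8t)} = 8/(s^2 + 64).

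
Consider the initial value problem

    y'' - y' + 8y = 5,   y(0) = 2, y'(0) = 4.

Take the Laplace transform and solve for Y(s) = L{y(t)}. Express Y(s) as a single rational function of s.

Laplace-transform each side.
Using L{y''} = s^2 Y - s·y(0) - y'(0) and L{y'} = sY - y(0), with y(0) = 2, y'(0) = 4, the left side becomes (s^2 - s + 8)Y - (2*s + 2).
The right side is L{5} = 5/s.
So (s^2 - s + 8)Y = 5/s + (2*s + 2).
Divide through and combine into a single rational function.

Y(s) = (2*s^2 + 2*s + 5)/(s^3 - s^2 + 8*s)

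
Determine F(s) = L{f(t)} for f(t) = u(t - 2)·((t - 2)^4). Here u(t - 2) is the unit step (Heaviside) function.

By the second shifting theorem, L{u(t - c)·g(t - c)} = e^(-cs)·G(s) with c = 2 and G(s) = L{g(t)}.
L{t^4} = 4!/s^5 = 24/s^5.

F(s) = 24*exp(-2*s)/s^5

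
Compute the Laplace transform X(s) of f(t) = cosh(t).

X(s) = s/(s^2 - 1)

L{cosh(t)} = s/(s^2 - 1).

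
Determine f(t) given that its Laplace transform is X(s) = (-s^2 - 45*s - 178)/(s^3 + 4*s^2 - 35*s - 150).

f(t) = -2*t*exp(-5*t) - 4*exp(6*t) + 3*exp(-5*t)

Factor the denominator: s^3 + 4*s^2 - 35*s - 150 = (s - 6)*(s + 5)^2.
Partial fraction decomposition gives [3/(s + 5)] + [-2/(s + 5)^2] + [-4/(s - 6)].
Invert each term: 3/(s + 5) ↔ 3e^(-5t); -2/(s + 5)^2 ↔ -2t·e^(-5t); -4/(s - 6) ↔ -4e^(6t).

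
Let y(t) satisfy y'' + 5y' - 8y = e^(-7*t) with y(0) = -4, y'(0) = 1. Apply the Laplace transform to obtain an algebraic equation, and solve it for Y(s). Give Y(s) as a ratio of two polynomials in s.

Transform both sides with L{·}.
Using L{y''} = s^2 Y - s·y(0) - y'(0) and L{y'} = sY - y(0), with y(0) = -4, y'(0) = 1, the left side becomes (s^2 + 5*s - 8)Y - (-4*s - 19).
The right side is L{e^(-7*t)} = 1/(s + 7).
So (s^2 + 5*s - 8)Y = 1/(s + 7) + (-4*s - 19).
Divide through and combine into a single rational function.

Y(s) = (-4*s^2 - 47*s - 132)/(s^3 + 12*s^2 + 27*s - 56)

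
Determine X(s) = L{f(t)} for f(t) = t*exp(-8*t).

L{e^(-8t)} = 1/(s + 8).
Then apply L{t·g(t)} = -d/ds[G(s)] with G(s) = 1/(s + 8):
differentiating 1 time and applying the sign gives (s + 8)^(-2).

X(s) = (s + 8)^(-2)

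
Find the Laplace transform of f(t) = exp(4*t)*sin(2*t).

2/((s - 4)^2 + 4)

L{sin(2t)} = 2/(s^2 + 4).
By the first shifting theorem, multiplying by e^(4t) replaces s with s - 4.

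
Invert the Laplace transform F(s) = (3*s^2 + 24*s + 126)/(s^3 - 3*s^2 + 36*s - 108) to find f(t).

f(t) = 5*exp(3*t) + 3*sin(6*t) - 2*cos(6*t)

Factor the denominator: s^3 - 3*s^2 + 36*s - 108 = (s - 3)*(s^2 + 36).
Partial fraction decomposition gives [5/(s - 3)] + [-2*s/(s^2 + 36)] + [18/(s^2 + 36)].
Invert each term: 5/(s - 3) ↔ 5e^(3t); -2·s/(s^2 + 36) ↔ -2cos(6t); 3·6/(s^2 + 36) ↔ 3sin(6t).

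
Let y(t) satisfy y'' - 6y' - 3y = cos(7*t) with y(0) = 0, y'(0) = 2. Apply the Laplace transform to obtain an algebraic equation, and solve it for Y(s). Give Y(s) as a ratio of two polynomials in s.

Y(s) = (2*s^2 + s + 98)/(s^4 - 6*s^3 + 46*s^2 - 294*s - 147)

Transform both sides with L{·}.
With L{y''} = s^2 Y - s·y(0) - y'(0) and L{y'} = sY - y(0), with y(0) = 0, y'(0) = 2: the LHS transforms to (s^2 - 6*s - 3)Y - (2).
The right side is L{cos(7*t)} = s/(s^2 + 49).
So (s^2 - 6*s - 3)Y = s/(s^2 + 49) + (2).
Isolate Y and clear denominators.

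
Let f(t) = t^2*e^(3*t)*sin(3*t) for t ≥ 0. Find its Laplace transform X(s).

X(s) = 18*(s^2 - 6*s + 6)/(s^2 - 6*s + 18)^3

L{sin(3t)} = 3/(s^2 + 9).
Multiplying by e^(3t) shifts s → s - 3, so L{e^(3*t)*sin(3*t)} = 3/((s - 3)^2 + 9).
Then apply L{t^2·g(t)} = (-1)^2 d^2/ds^2[G(s)] with G(s) = 3/((s - 3)^2 + 9):
differentiating 2 times and applying the sign gives 18*(s^2 - 6*s + 6)/(s^2 - 6*s + 18)^3.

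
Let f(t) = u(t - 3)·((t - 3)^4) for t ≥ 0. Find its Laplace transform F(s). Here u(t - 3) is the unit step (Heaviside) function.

By the second shifting theorem, L{u(t - c)·g(t - c)} = e^(-cs)·G(s) with c = 3 and G(s) = L{g(t)}.
L{t^4} = 4!/s^5 = 24/s^5.

F(s) = 24*exp(-3*s)/s^5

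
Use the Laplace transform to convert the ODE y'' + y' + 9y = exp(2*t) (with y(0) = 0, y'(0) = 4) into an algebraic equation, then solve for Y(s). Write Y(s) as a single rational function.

Transform both sides with L{·}.
With L{y''} = s^2 Y - s·y(0) - y'(0) and L{y'} = sY - y(0), with y(0) = 0, y'(0) = 4: the LHS transforms to (s^2 + s + 9)Y - (4).
The right side is L{exp(2*t)} = 1/(s - 2).
So (s^2 + s + 9)Y = 1/(s - 2) + (4).
Solve for Y(s) and write it as one ratio of polynomials.

Y(s) = (4*s - 7)/(s^3 - s^2 + 7*s - 18)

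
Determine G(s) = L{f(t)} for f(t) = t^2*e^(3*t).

G(s) = 2/(s - 3)^3

L{e^(3t)} = 1/(s - 3).
Then apply L{t^2·g(t)} = (-1)^2 d^2/ds^2[H(s)] with H(s) = 1/(s - 3):
differentiating 2 times and applying the sign gives 2/(s - 3)^3.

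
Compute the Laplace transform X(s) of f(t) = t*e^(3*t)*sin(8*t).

X(s) = 16*(s - 3)/(s^2 - 6*s + 73)^2

L{sin(8t)} = 8/(s^2 + 64).
Multiplying by e^(3t) shifts s → s - 3, so L{e^(3*t)*sin(8*t)} = 8/((s - 3)^2 + 64).
Then apply L{t·g(t)} = -d/ds[G(s)] with G(s) = 8/((s - 3)^2 + 64):
differentiating 1 time and applying the sign gives 16*(s - 3)/(s^2 - 6*s + 73)^2.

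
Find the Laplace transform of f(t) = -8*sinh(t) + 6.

-8/(s^2 - 1) + 6/s

Apply the Laplace transform termwise.
(-8)·[L{sinh(t)} = 1/(s^2 - 1)]; L{6} = 6/s.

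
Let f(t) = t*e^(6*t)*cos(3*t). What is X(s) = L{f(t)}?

L{cos(3t)} = s/(s^2 + 9).
Multiplying by e^(6t) shifts s → s - 6, so L{e^(6*t)*cos(3*t)} = (s - 6)/((s - 6)^2 + 9).
Then apply L{t·g(t)} = -d/ds[G(s)] with G(s) = (s - 6)/((s - 6)^2 + 9):
differentiating 1 time and applying the sign gives (s - 9)*(s - 3)/(s^2 - 12*s + 45)^2.

X(s) = (s - 9)*(s - 3)/(s^2 - 12*s + 45)^2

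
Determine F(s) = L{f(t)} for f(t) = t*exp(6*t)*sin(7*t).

F(s) = 14*(s - 6)/(s^2 - 12*s + 85)^2

L{sin(7t)} = 7/(s^2 + 49).
Multiplying by e^(6t) shifts s → s - 6, so L{exp(6*t)*sin(7*t)} = 7/((s - 6)^2 + 49).
Then apply L{t·g(t)} = -d/ds[G(s)] with G(s) = 7/((s - 6)^2 + 49):
differentiating 1 time and applying the sign gives 14*(s - 6)/(s^2 - 12*s + 85)^2.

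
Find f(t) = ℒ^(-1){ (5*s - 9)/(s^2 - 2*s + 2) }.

f(t) = -4*exp(t)*sin(t) + 5*exp(t)*cos(t)

Complete the square in the denominator: s^2 - 2*s + 2 = (s - 1)^2 + 1^2.
Split the numerator to match: 5*s - 9 = 5·(s - 1) - 4·1.
Invert each term: 5·(s - 1)/((s - 1)^2 + 1) ↔ 5e^(t)cos(t); -4·1/((s - 1)^2 + 1) ↔ -4e^(t)sin(t).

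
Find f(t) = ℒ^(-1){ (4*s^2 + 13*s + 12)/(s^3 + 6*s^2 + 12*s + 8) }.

Factor the denominator: s^3 + 6*s^2 + 12*s + 8 = (s + 2)^3.
Partial fraction decomposition gives [4/(s + 2)] + [-3/(s + 2)^2] + [2/(s + 2)^3].
Invert each term: 4/(s + 2) ↔ 4e^(-2t); -3/(s + 2)^2 ↔ -3t·e^(-2t); 2/(s + 2)^3 ↔ (1)t^2·e^(-2t).

f(t) = t^2*exp(-2*t) - 3*t*exp(-2*t) + 4*exp(-2*t)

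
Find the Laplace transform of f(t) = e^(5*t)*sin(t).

1/((s - 5)^2 + 1)

L{sin(t)} = 1/(s^2 + 1).
By the first shifting theorem, multiplying by e^(5t) replaces s with s - 5.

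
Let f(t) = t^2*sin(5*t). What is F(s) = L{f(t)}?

F(s) = 10*(3*s^2 - 25)/(s^2 + 25)^3

L{sin(5t)} = 5/(s^2 + 25).
Then apply L{t^2·g(t)} = (-1)^2 d^2/ds^2[G(s)] with G(s) = 5/(s^2 + 25):
differentiating 2 times and applying the sign gives 10*(3*s^2 - 25)/(s^2 + 25)^3.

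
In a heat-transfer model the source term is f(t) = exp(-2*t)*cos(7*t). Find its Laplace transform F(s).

F(s) = (s + 2)/((s + 2)^2 + 49)

L{cos(7t)} = s/(s^2 + 49).
By the first shifting theorem, multiplying by e^(-2t) replaces s with s + 2.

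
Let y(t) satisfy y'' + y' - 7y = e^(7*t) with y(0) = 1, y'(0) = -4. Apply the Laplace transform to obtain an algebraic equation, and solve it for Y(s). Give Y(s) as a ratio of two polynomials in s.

Y(s) = (s^2 - 10*s + 22)/(s^3 - 6*s^2 - 14*s + 49)

Laplace-transform each side.
With L{y''} = s^2 Y - s·y(0) - y'(0) and L{y'} = sY - y(0), with y(0) = 1, y'(0) = -4: the LHS transforms to (s^2 + s - 7)Y - (s - 3).
The right side is L{e^(7*t)} = 1/(s - 7).
So (s^2 + s - 7)Y = 1/(s - 7) + (s - 3).
Isolate Y and clear denominators.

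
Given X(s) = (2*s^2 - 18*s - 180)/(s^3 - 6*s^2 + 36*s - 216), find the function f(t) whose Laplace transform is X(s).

Factor the denominator: s^3 - 6*s^2 + 36*s - 216 = (s - 6)*(s^2 + 36).
Partial fraction decomposition gives [-3/(s - 6)] + [5*s/(s^2 + 36)] + [12/(s^2 + 36)].
Invert each term: -3/(s - 6) ↔ -3e^(6t); 5·s/(s^2 + 36) ↔ 5cos(6t); 2·6/(s^2 + 36) ↔ 2sin(6t).

f(t) = -3*exp(6*t) + 2*sin(6*t) + 5*cos(6*t)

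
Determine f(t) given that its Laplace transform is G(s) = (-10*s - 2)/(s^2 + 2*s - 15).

f(t) = -4*exp(3*t) - 6*exp(-5*t)

Factor the denominator: s^2 + 2*s - 15 = (s - 3)*(s + 5).
Partial fraction decomposition gives [-6/(s + 5)] + [-4/(s - 3)].
Invert each term: -6/(s + 5) ↔ -6e^(-5t); -4/(s - 3) ↔ -4e^(3t).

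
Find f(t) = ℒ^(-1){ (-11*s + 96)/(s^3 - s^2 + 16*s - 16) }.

Factor the denominator: s^3 - s^2 + 16*s - 16 = (s - 1)*(s^2 + 16).
Partial fraction decomposition gives [5/(s - 1)] + [-5*s/(s^2 + 16)] + [-16/(s^2 + 16)].
Invert each term: 5/(s - 1) ↔ 5e^(t); -5·s/(s^2 + 16) ↔ -5cos(4t); -4·4/(s^2 + 16) ↔ -4sin(4t).

f(t) = 5*exp(t) - 4*sin(4*t) - 5*cos(4*t)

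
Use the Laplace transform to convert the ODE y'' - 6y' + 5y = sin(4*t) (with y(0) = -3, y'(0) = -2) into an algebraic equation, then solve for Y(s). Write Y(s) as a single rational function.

Apply the Laplace transform to the equation.
Using L{y''} = s^2 Y - s·y(0) - y'(0) and L{y'} = sY - y(0), with y(0) = -3, y'(0) = -2, the left side becomes (s^2 - 6*s + 5)Y - (-3*s + 16).
The right side is L{sin(4*t)} = 4/(s^2 + 16).
So (s^2 - 6*s + 5)Y = 4/(s^2 + 16) + (-3*s + 16).
Divide through and combine into a single rational function.

Y(s) = (-3*s^3 + 16*s^2 - 48*s + 260)/(s^4 - 6*s^3 + 21*s^2 - 96*s + 80)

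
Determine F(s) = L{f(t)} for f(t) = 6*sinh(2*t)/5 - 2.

Apply the Laplace transform termwise.
(6/5)·[L{sinh(2t)} = 2/(s^2 - 4)]; L{-2} = -2/s.

F(s) = 12/(5*(s^2 - 4)) - 2/s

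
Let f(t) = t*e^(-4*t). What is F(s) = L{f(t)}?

L{e^(-4t)} = 1/(s + 4).
Then apply L{t·g(t)} = -d/ds[G(s)] with G(s) = 1/(s + 4):
differentiating 1 time and applying the sign gives (s + 4)^(-2).

F(s) = (s + 4)^(-2)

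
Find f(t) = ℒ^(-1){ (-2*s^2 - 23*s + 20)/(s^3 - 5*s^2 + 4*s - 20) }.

f(t) = -5*exp(5*t) - 4*sin(2*t) + 3*cos(2*t)

Factor the denominator: s^3 - 5*s^2 + 4*s - 20 = (s - 5)*(s^2 + 4).
Partial fraction decomposition gives [-5/(s - 5)] + [3*s/(s^2 + 4)] + [-8/(s^2 + 4)].
Invert each term: -5/(s - 5) ↔ -5e^(5t); 3·s/(s^2 + 4) ↔ 3cos(2t); -4·2/(s^2 + 4) ↔ -4sin(2t).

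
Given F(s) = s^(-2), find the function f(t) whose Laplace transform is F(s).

f(t) = t

Since L{t} = 1!/s^2 = 1/s^2, the inverse is t.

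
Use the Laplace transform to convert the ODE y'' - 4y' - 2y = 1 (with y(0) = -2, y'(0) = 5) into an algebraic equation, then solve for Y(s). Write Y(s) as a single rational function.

Y(s) = (-2*s^2 + 13*s + 1)/(s^3 - 4*s^2 - 2*s)

Apply the Laplace transform to the equation.
With L{y''} = s^2 Y - s·y(0) - y'(0) and L{y'} = sY - y(0), with y(0) = -2, y'(0) = 5: the LHS transforms to (s^2 - 4*s - 2)Y - (-2*s + 13).
The right side is L{1} = 1/s.
So (s^2 - 4*s - 2)Y = 1/s + (-2*s + 13).
Divide through and combine into a single rational function.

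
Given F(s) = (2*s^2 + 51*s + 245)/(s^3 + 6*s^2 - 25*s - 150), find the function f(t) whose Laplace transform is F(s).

Factor the denominator: s^3 + 6*s^2 - 25*s - 150 = (s - 5)*(s + 5)*(s + 6).
Partial fraction decomposition gives [5/(s - 5)] + [1/(s + 6)] + [-4/(s + 5)].
Invert each term: 5/(s - 5) ↔ 5e^(5t); 1/(s + 6) ↔ e^(-6t); -4/(s + 5) ↔ -4e^(-5t).

f(t) = 5*exp(5*t) - 4*exp(-5*t) + exp(-6*t)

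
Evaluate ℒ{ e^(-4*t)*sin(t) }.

L{sin(t)} = 1/(s^2 + 1).
By the first shifting theorem, multiplying by e^(-4t) replaces s with s + 4.

1/((s + 4)^2 + 1)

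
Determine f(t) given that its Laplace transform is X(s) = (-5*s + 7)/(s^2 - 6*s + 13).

f(t) = -4*exp(3*t)*sin(2*t) - 5*exp(3*t)*cos(2*t)

Complete the square in the denominator: s^2 - 6*s + 13 = (s - 3)^2 + 2^2.
Split the numerator to match: -5*s + 7 = -5·(s - 3) - 4·2.
Invert each term: -5·(s - 3)/((s - 3)^2 + 4) ↔ -5e^(3t)cos(2t); -4·2/((s - 3)^2 + 4) ↔ -4e^(3t)sin(2t).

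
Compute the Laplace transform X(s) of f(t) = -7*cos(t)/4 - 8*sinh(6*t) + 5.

By linearity of the Laplace transform, transform each term separately.
(-7/4)·[L{cos(t)} = s/(s^2 + 1)]; L{5} = 5/s; (-8)·[L{sinh(6t)} = 6/(s^2 - 36)].

X(s) = -7*s/(4*(s^2 + 1)) - 48/(s^2 - 36) + 5/s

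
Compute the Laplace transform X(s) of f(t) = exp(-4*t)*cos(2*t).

L{cos(2t)} = s/(s^2 + 4).
By the first shifting theorem, multiplying by e^(-4t) replaces s with s + 4.

X(s) = (s + 4)/((s + 4)^2 + 4)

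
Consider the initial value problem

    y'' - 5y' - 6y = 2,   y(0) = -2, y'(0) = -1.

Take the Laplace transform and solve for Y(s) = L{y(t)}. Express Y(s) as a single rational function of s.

Y(s) = (-2*s^2 + 9*s + 2)/(s^3 - 5*s^2 - 6*s)

Transform both sides with L{·}.
The derivative rules (L{y''} = s^2 Y - s·y(0) - y'(0) and L{y'} = sY - y(0), with y(0) = -2, y'(0) = -1) turn the left side into (s^2 - 5*s - 6)Y - (-2*s + 9).
The right side is L{2} = 2/s.
So (s^2 - 5*s - 6)Y = 2/s + (-2*s + 9).
Divide through and combine into a single rational function.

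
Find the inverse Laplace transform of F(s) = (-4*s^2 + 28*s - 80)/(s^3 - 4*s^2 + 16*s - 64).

-exp(4*t) + 4*sin(4*t) - 3*cos(4*t)

Factor the denominator: s^3 - 4*s^2 + 16*s - 64 = (s - 4)*(s^2 + 16).
Partial fraction decomposition gives [-1/(s - 4)] + [-3*s/(s^2 + 16)] + [16/(s^2 + 16)].
Invert each term: -1/(s - 4) ↔ -e^(4t); -3·s/(s^2 + 16) ↔ -3cos(4t); 4·4/(s^2 + 16) ↔ 4sin(4t).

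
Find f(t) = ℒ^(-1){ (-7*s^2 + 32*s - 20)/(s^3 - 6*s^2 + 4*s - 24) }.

f(t) = -2*exp(6*t) + sin(2*t) - 5*cos(2*t)

Factor the denominator: s^3 - 6*s^2 + 4*s - 24 = (s - 6)*(s^2 + 4).
Partial fraction decomposition gives [-2/(s - 6)] + [-5*s/(s^2 + 4)] + [2/(s^2 + 4)].
Invert each term: -2/(s - 6) ↔ -2e^(6t); -5·s/(s^2 + 4) ↔ -5cos(2t); 1·2/(s^2 + 4) ↔ sin(2t).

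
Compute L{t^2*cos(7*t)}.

L{cos(7t)} = s/(s^2 + 49).
Then apply L{t^2·g(t)} = (-1)^2 d^2/ds^2[H(s)] with H(s) = s/(s^2 + 49):
differentiating 2 times and applying the sign gives 2*s*(s^2 - 147)/(s^2 + 49)^3.

2*s*(s^2 - 147)/(s^2 + 49)^3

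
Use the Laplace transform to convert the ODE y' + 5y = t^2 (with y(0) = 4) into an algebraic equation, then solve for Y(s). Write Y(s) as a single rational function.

Y(s) = (4*s^3 + 2)/(s^4 + 5*s^3)

Transform both sides with L{·}.
The derivative rules (L{y'} = sY - y(0) = sY - 4) turn the left side into (s + 5)Y - (4).
The right side is L{t^2} = 2/s^3.
So (s + 5)Y = 2/s^3 + (4).
Divide through and combine into a single rational function.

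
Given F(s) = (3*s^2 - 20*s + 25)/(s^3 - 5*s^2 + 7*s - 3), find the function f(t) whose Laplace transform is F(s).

Factor the denominator: s^3 - 5*s^2 + 7*s - 3 = (s - 3)*(s - 1)^2.
Partial fraction decomposition gives [5/(s - 1)] + [-4/(s - 1)^2] + [-2/(s - 3)].
Invert each term: 5/(s - 1) ↔ 5e^(t); -4/(s - 1)^2 ↔ -4t·e^(t); -2/(s - 3) ↔ -2e^(3t).

f(t) = -4*t*exp(t) - 2*exp(3*t) + 5*exp(t)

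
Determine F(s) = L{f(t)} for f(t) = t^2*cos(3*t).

L{cos(3t)} = s/(s^2 + 9).
Then apply L{t^2·g(t)} = (-1)^2 d^2/ds^2[G(s)] with G(s) = s/(s^2 + 9):
differentiating 2 times and applying the sign gives 2*s*(s^2 - 27)/(s^2 + 9)^3.

F(s) = 2*s*(s^2 - 27)/(s^2 + 9)^3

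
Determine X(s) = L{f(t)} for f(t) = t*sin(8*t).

X(s) = 16*s/(s^2 + 64)^2

L{sin(8t)} = 8/(s^2 + 64).
Then apply L{t·g(t)} = -d/ds[G(s)] with G(s) = 8/(s^2 + 64):
differentiating 1 time and applying the sign gives 16*s/(s^2 + 64)^2.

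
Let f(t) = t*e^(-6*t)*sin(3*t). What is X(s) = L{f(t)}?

X(s) = 6*(s + 6)/(s^2 + 12*s + 45)^2

L{sin(3t)} = 3/(s^2 + 9).
Multiplying by e^(-6t) shifts s → s + 6, so L{e^(-6*t)*sin(3*t)} = 3/((s + 6)^2 + 9).
Then apply L{t·g(t)} = -d/ds[G(s)] with G(s) = 3/((s + 6)^2 + 9):
differentiating 1 time and applying the sign gives 6*(s + 6)/(s^2 + 12*s + 45)^2.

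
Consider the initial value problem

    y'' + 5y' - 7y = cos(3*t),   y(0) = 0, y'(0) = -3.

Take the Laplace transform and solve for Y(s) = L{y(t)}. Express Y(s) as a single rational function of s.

Y(s) = (-3*s^2 + s - 27)/(s^4 + 5*s^3 + 2*s^2 + 45*s - 63)

Take the Laplace transform of both sides.
With L{y''} = s^2 Y - s·y(0) - y'(0) and L{y'} = sY - y(0), with y(0) = 0, y'(0) = -3: the LHS transforms to (s^2 + 5*s - 7)Y - (-3).
The right side is L{cos(3*t)} = s/(s^2 + 9).
So (s^2 + 5*s - 7)Y = s/(s^2 + 9) + (-3).
Solve for Y(s) and write it as one ratio of polynomials.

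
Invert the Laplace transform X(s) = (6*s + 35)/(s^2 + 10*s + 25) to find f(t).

Factor the denominator: s^2 + 10*s + 25 = (s + 5)^2.
Partial fraction decomposition gives [6/(s + 5)] + [5/(s + 5)^2].
Invert each term: 6/(s + 5) ↔ 6e^(-5t); 5/(s + 5)^2 ↔ 5t·e^(-5t).

f(t) = 5*t*exp(-5*t) + 6*exp(-5*t)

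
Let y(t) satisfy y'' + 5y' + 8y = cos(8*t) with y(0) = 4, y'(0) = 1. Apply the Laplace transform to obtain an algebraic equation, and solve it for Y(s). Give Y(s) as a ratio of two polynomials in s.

Apply the Laplace transform to the equation.
The derivative rules (L{y''} = s^2 Y - s·y(0) - y'(0) and L{y'} = sY - y(0), with y(0) = 4, y'(0) = 1) turn the left side into (s^2 + 5*s + 8)Y - (4*s + 21).
The right side is L{cos(8*t)} = s/(s^2 + 64).
So (s^2 + 5*s + 8)Y = s/(s^2 + 64) + (4*s + 21).
Solve for Y(s) and write it as one ratio of polynomials.

Y(s) = (4*s^3 + 21*s^2 + 257*s + 1344)/(s^4 + 5*s^3 + 72*s^2 + 320*s + 512)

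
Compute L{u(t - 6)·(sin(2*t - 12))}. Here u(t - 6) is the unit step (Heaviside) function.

By the second shifting theorem, L{u(t - c)·g(t - c)} = e^(-cs)·G(s) with c = 6 and G(s) = L{g(t)}.
L{sin(2t)} = 2/(s^2 + 4).

2*exp(-6*s)/(s^2 + 4)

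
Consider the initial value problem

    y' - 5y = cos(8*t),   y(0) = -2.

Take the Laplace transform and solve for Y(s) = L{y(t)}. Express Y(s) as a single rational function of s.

Transform both sides with L{·}.
The derivative rules (L{y'} = sY - y(0) = sY - (-2)) turn the left side into (s - 5)Y - (-2).
The right side is L{cos(8*t)} = s/(s^2 + 64).
So (s - 5)Y = s/(s^2 + 64) + (-2).
Solve for Y(s) and write it as one ratio of polynomials.

Y(s) = (-2*s^2 + s - 128)/(s^3 - 5*s^2 + 64*s - 320)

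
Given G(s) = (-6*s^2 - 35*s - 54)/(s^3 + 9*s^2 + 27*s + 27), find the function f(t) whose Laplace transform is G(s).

Factor the denominator: s^3 + 9*s^2 + 27*s + 27 = (s + 3)^3.
Partial fraction decomposition gives [-6/(s + 3)] + [(s + 3)^(-2)] + [-3/(s + 3)^3].
Invert each term: -6/(s + 3) ↔ -6e^(-3t); 1/(s + 3)^2 ↔ t·e^(-3t); -3/(s + 3)^3 ↔ (-3/2)t^2·e^(-3t).

f(t) = -3*t^2*exp(-3*t)/2 + t*exp(-3*t) - 6*exp(-3*t)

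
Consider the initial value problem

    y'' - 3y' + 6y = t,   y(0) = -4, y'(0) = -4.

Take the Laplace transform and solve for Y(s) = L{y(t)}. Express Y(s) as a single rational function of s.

Y(s) = (-4*s^3 + 8*s^2 + 1)/(s^4 - 3*s^3 + 6*s^2)

Transform both sides with L{·}.
The derivative rules (L{y''} = s^2 Y - s·y(0) - y'(0) and L{y'} = sY - y(0), with y(0) = -4, y'(0) = -4) turn the left side into (s^2 - 3*s + 6)Y - (-4*s + 8).
The right side is L{t} = s^(-2).
So (s^2 - 3*s + 6)Y = s^(-2) + (-4*s + 8).
Solve for Y(s) and write it as one ratio of polynomials.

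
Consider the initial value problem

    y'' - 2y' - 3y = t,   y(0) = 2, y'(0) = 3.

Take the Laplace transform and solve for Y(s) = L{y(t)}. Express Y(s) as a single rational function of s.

Apply the Laplace transform to the equation.
The derivative rules (L{y''} = s^2 Y - s·y(0) - y'(0) and L{y'} = sY - y(0), with y(0) = 2, y'(0) = 3) turn the left side into (s^2 - 2*s - 3)Y - (2*s - 1).
The right side is L{t} = s^(-2).
So (s^2 - 2*s - 3)Y = s^(-2) + (2*s - 1).
Solve for Y(s) and write it as one ratio of polynomials.

Y(s) = (2*s^3 - s^2 + 1)/(s^4 - 2*s^3 - 3*s^2)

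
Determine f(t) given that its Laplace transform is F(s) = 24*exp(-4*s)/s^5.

The factor e^(-4s) signals a time shift by c = 4 (second shifting theorem).
L{t^4} = 4!/s^5 = 24/s^5, so L^-1{24/s^5} = t^4.
Hence the inverse is u(t - 4) times that function evaluated at t - 4.

f(t) = Heaviside(t - 4)*((t - 4)^4)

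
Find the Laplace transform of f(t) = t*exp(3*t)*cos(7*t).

L{cos(7t)} = s/(s^2 + 49).
Multiplying by e^(3t) shifts s → s - 3, so L{exp(3*t)*cos(7*t)} = (s - 3)/((s - 3)^2 + 49).
Then apply L{t·g(t)} = -d/ds[H(s)] with H(s) = (s - 3)/((s - 3)^2 + 49):
differentiating 1 time and applying the sign gives (s - 10)*(s + 4)/(s^2 - 6*s + 58)^2.

(s - 10)*(s + 4)/(s^2 - 6*s + 58)^2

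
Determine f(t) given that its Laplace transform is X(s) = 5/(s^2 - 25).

Since L{sinh(5t)} = 5/(s^2 - 25), the inverse is sinh(5*t).

f(t) = sinh(5*t)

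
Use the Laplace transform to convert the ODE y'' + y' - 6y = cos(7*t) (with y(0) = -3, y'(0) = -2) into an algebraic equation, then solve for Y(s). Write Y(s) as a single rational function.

Take the Laplace transform of both sides.
Using L{y''} = s^2 Y - s·y(0) - y'(0) and L{y'} = sY - y(0), with y(0) = -3, y'(0) = -2, the left side becomes (s^2 + s - 6)Y - (-3*s - 5).
The right side is L{cos(7*t)} = s/(s^2 + 49).
So (s^2 + s - 6)Y = s/(s^2 + 49) + (-3*s - 5).
Isolate Y and clear denominators.

Y(s) = (-3*s^3 - 5*s^2 - 146*s - 245)/(s^4 + s^3 + 43*s^2 + 49*s - 294)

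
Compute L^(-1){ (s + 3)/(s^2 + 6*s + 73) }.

Rewrite the denominator: s^2 + 6*s + 73 = (s + 3)^2 + 64.
The form in (s + 3) signals a first-shifting-theorem factor e^(-3t).
Since L{cos(8t)} = s/(s^2 + 64), the inverse is e^(-3*t)*cos(8*t).

exp(-3*t)*cos(8*t)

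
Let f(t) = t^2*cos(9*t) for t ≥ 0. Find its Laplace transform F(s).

L{cos(9t)} = s/(s^2 + 81).
Then apply L{t^2·g(t)} = (-1)^2 d^2/ds^2[G(s)] with G(s) = s/(s^2 + 81):
differentiating 2 times and applying the sign gives 2*s*(s^2 - 243)/(s^2 + 81)^3.

F(s) = 2*s*(s^2 - 243)/(s^2 + 81)^3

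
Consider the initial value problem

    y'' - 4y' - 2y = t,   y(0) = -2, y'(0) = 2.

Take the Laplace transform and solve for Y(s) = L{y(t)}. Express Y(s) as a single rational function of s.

Laplace-transform each side.
Using L{y''} = s^2 Y - s·y(0) - y'(0) and L{y'} = sY - y(0), with y(0) = -2, y'(0) = 2, the left side becomes (s^2 - 4*s - 2)Y - (-2*s + 10).
The right side is L{t} = s^(-2).
So (s^2 - 4*s - 2)Y = s^(-2) + (-2*s + 10).
Divide through and combine into a single rational function.

Y(s) = (-2*s^3 + 10*s^2 + 1)/(s^4 - 4*s^3 - 2*s^2)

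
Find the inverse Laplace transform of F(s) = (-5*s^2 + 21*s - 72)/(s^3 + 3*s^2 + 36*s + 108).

4*sin(6*t) - cos(6*t) - 4*exp(-3*t)

Factor the denominator: s^3 + 3*s^2 + 36*s + 108 = (s + 3)*(s^2 + 36).
Partial fraction decomposition gives [-4/(s + 3)] + [-s/(s^2 + 36)] + [24/(s^2 + 36)].
Invert each term: -4/(s + 3) ↔ -4e^(-3t); -1·s/(s^2 + 36) ↔ -cos(6t); 4·6/(s^2 + 36) ↔ 4sin(6t).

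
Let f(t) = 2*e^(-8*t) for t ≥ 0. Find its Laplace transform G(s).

L{2} = 2/s.
By the first shifting theorem, multiplying by e^(-8t) replaces s with s + 8.

G(s) = 2/(s + 8)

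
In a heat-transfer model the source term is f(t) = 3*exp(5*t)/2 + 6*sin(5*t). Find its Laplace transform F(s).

F(s) = 30/(s^2 + 25) + 3/(2*(s - 5))

By linearity of the Laplace transform, transform each term separately.
(3/2)·[L{e^(5t)} = 1/(s - 5)]; (6)·[L{sin(5t)} = 5/(s^2 + 25)].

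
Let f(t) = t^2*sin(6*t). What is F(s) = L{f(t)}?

F(s) = 36*(s^2 - 12)/(s^2 + 36)^3

L{sin(6t)} = 6/(s^2 + 36).
Then apply L{t^2·g(t)} = (-1)^2 d^2/ds^2[G(s)] with G(s) = 6/(s^2 + 36):
differentiating 2 times and applying the sign gives 36*(s^2 - 12)/(s^2 + 36)^3.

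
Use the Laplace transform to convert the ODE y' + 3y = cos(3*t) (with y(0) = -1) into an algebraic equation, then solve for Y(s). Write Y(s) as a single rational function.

Y(s) = (-s^2 + s - 9)/(s^3 + 3*s^2 + 9*s + 27)

Apply the Laplace transform to the equation.
With L{y'} = sY - y(0) = sY - (-1): the LHS transforms to (s + 3)Y - (-1).
The right side is L{cos(3*t)} = s/(s^2 + 9).
So (s + 3)Y = s/(s^2 + 9) + (-1).
Solve for Y(s) and write it as one ratio of polynomials.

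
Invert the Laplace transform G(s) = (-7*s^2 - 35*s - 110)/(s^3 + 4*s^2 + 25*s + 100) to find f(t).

Factor the denominator: s^3 + 4*s^2 + 25*s + 100 = (s + 4)*(s^2 + 25).
Partial fraction decomposition gives [-2/(s + 4)] + [-5*s/(s^2 + 25)] + [-15/(s^2 + 25)].
Invert each term: -2/(s + 4) ↔ -2e^(-4t); -5·s/(s^2 + 25) ↔ -5cos(5t); -3·5/(s^2 + 25) ↔ -3sin(5t).

f(t) = -3*sin(5*t) - 5*cos(5*t) - 2*exp(-4*t)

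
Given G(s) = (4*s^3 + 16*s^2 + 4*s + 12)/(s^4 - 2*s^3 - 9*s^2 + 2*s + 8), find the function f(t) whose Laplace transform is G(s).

f(t) = 6*exp(4*t) - 2*exp(t) + 2*exp(-t) - 2*exp(-2*t)

Factor the denominator: s^4 - 2*s^3 - 9*s^2 + 2*s + 8 = (s - 4)*(s - 1)*(s + 1)*(s + 2).
Partial fraction decomposition gives [-2/(s - 1)] + [6/(s - 4)] + [-2/(s + 2)] + [2/(s + 1)].
Invert each term: -2/(s - 1) ↔ -2e^(t); 6/(s - 4) ↔ 6e^(4t); -2/(s + 2) ↔ -2e^(-2t); 2/(s + 1) ↔ 2e^(-t).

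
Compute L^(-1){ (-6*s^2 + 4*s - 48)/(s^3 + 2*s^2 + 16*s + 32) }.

2*sin(4*t) - 2*cos(4*t) - 4*exp(-2*t)

Factor the denominator: s^3 + 2*s^2 + 16*s + 32 = (s + 2)*(s^2 + 16).
Partial fraction decomposition gives [-4/(s + 2)] + [-2*s/(s^2 + 16)] + [8/(s^2 + 16)].
Invert each term: -4/(s + 2) ↔ -4e^(-2t); -2·s/(s^2 + 16) ↔ -2cos(4t); 2·4/(s^2 + 16) ↔ 2sin(4t).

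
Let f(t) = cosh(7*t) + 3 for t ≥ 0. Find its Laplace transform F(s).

By linearity of the Laplace transform, transform each term separately.
L{3} = 3/s; L{cosh(7t)} = s/(s^2 - 49).

F(s) = s/(s^2 - 49) + 3/s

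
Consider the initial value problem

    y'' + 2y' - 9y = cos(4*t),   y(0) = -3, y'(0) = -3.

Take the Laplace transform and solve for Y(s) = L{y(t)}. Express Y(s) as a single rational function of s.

Transform both sides with L{·}.
With L{y''} = s^2 Y - s·y(0) - y'(0) and L{y'} = sY - y(0), with y(0) = -3, y'(0) = -3: the LHS transforms to (s^2 + 2*s - 9)Y - (-3*s - 9).
The right side is L{cos(4*t)} = s/(s^2 + 16).
So (s^2 + 2*s - 9)Y = s/(s^2 + 16) + (-3*s - 9).
Solve for Y(s) and write it as one ratio of polynomials.

Y(s) = (-3*s^3 - 9*s^2 - 47*s - 144)/(s^4 + 2*s^3 + 7*s^2 + 32*s - 144)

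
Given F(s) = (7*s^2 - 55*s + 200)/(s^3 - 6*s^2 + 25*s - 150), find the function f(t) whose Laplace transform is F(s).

f(t) = 2*exp(6*t) - 5*sin(5*t) + 5*cos(5*t)

Factor the denominator: s^3 - 6*s^2 + 25*s - 150 = (s - 6)*(s^2 + 25).
Partial fraction decomposition gives [2/(s - 6)] + [5*s/(s^2 + 25)] + [-25/(s^2 + 25)].
Invert each term: 2/(s - 6) ↔ 2e^(6t); 5·s/(s^2 + 25) ↔ 5cos(5t); -5·5/(s^2 + 25) ↔ -5sin(5t).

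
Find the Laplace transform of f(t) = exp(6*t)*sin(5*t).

L{sin(5t)} = 5/(s^2 + 25).
By the first shifting theorem, multiplying by e^(6t) replaces s with s - 6.

5/((s - 6)^2 + 25)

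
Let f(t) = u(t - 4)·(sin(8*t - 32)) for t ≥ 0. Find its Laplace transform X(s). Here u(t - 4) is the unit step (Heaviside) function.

By the second shifting theorem, L{u(t - c)·g(t - c)} = e^(-cs)·G(s) with c = 4 and G(s) = L{g(t)}.
L{sin(8t)} = 8/(s^2 + 64).

X(s) = 8*exp(-4*s)/(s^2 + 64)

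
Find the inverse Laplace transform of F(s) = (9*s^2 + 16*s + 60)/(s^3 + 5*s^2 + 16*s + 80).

-sin(4*t) + 4*cos(4*t) + 5*exp(-5*t)

Factor the denominator: s^3 + 5*s^2 + 16*s + 80 = (s + 5)*(s^2 + 16).
Partial fraction decomposition gives [5/(s + 5)] + [4*s/(s^2 + 16)] + [-4/(s^2 + 16)].
Invert each term: 5/(s + 5) ↔ 5e^(-5t); 4·s/(s^2 + 16) ↔ 4cos(4t); -1·4/(s^2 + 16) ↔ -sin(4t).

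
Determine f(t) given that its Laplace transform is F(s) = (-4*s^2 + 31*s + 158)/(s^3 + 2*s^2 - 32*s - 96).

Factor the denominator: s^3 + 2*s^2 - 32*s - 96 = (s - 6)*(s + 4)^2.
Partial fraction decomposition gives [-6/(s + 4)] + [3/(s + 4)^2] + [2/(s - 6)].
Invert each term: -6/(s + 4) ↔ -6e^(-4t); 3/(s + 4)^2 ↔ 3t·e^(-4t); 2/(s - 6) ↔ 2e^(6t).

f(t) = 3*t*exp(-4*t) + 2*exp(6*t) - 6*exp(-4*t)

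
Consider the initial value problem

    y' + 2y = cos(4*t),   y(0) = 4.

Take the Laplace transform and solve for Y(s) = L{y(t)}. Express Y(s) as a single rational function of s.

Transform both sides with L{·}.
Using L{y'} = sY - y(0) = sY - 4, the left side becomes (s + 2)Y - (4).
The right side is L{cos(4*t)} = s/(s^2 + 16).
So (s + 2)Y = s/(s^2 + 16) + (4).
Isolate Y and clear denominators.

Y(s) = (4*s^2 + s + 64)/(s^3 + 2*s^2 + 16*s + 32)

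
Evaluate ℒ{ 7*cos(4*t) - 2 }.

The transform is linear, so treat each term independently.
(7)·[L{cos(4t)} = s/(s^2 + 16)]; L{-2} = -2/s.

7*s/(s^2 + 16) - 2/s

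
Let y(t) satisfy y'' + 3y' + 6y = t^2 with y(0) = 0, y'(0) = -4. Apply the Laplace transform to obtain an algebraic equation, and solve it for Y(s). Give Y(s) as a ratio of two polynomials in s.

Y(s) = (-4*s^3 + 2)/(s^5 + 3*s^4 + 6*s^3)

Transform both sides with L{·}.
With L{y''} = s^2 Y - s·y(0) - y'(0) and L{y'} = sY - y(0), with y(0) = 0, y'(0) = -4: the LHS transforms to (s^2 + 3*s + 6)Y - (-4).
The right side is L{t^2} = 2/s^3.
So (s^2 + 3*s + 6)Y = 2/s^3 + (-4).
Divide through and combine into a single rational function.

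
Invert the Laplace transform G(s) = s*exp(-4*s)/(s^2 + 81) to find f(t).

The factor e^(-4s) signals a time shift by c = 4 (second shifting theorem).
L{cos(9t)} = s/(s^2 + 81), so L^-1{s/(s^2 + 81)} = cos(9*t).
Hence the inverse is u(t - 4) times that function evaluated at t - 4.

f(t) = Heaviside(t - 4)*(cos(9*t - 36))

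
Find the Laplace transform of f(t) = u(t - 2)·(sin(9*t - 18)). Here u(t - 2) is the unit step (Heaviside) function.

9*exp(-2*s)/(s^2 + 81)

By the second shifting theorem, L{u(t - c)·g(t - c)} = e^(-cs)·G(s) with c = 2 and G(s) = L{g(t)}.
L{sin(9t)} = 9/(s^2 + 81).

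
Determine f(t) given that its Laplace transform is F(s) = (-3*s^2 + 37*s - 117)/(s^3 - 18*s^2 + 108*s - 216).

f(t) = -3*t^2*exp(6*t)/2 + t*exp(6*t) - 3*exp(6*t)

Factor the denominator: s^3 - 18*s^2 + 108*s - 216 = (s - 6)^3.
Partial fraction decomposition gives [-3/(s - 6)] + [(s - 6)^(-2)] + [-3/(s - 6)^3].
Invert each term: -3/(s - 6) ↔ -3e^(6t); 1/(s - 6)^2 ↔ t·e^(6t); -3/(s - 6)^3 ↔ (-3/2)t^2·e^(6t).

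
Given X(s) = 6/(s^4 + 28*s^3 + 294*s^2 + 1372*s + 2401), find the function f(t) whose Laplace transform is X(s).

Rewrite the denominator: s^4 + 28*s^3 + 294*s^2 + 1372*s + 2401 = (s + 7)^4.
The form in (s + 7) signals a first-shifting-theorem factor e^(-7t).
Since L{t^3} = 3!/s^4 = 6/s^4, the inverse is t^3*e^(-7*t).

f(t) = t^3*exp(-7*t)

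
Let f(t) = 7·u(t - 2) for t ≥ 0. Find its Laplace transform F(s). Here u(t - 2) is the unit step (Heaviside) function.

By the second shifting theorem, L{u(t - c)·g(t - c)} = e^(-cs)·G(s) with c = 2 and G(s) = L{g(t)}.
L{7} = 7/s.

F(s) = 7*exp(-2*s)/s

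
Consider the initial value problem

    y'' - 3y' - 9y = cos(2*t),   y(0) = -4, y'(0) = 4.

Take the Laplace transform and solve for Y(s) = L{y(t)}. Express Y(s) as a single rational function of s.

Y(s) = (-4*s^3 + 16*s^2 - 15*s + 64)/(s^4 - 3*s^3 - 5*s^2 - 12*s - 36)

Apply the Laplace transform to the equation.
Using L{y''} = s^2 Y - s·y(0) - y'(0) and L{y'} = sY - y(0), with y(0) = -4, y'(0) = 4, the left side becomes (s^2 - 3*s - 9)Y - (-4*s + 16).
The right side is L{cos(2*t)} = s/(s^2 + 4).
So (s^2 - 3*s - 9)Y = s/(s^2 + 4) + (-4*s + 16).
Divide through and combine into a single rational function.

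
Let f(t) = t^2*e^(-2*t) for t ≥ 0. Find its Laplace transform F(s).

F(s) = 2/(s + 2)^3

L{t^2} = 2!/s^3 = 2/s^3.
By the first shifting theorem, multiplying by e^(-2t) replaces s with s + 2.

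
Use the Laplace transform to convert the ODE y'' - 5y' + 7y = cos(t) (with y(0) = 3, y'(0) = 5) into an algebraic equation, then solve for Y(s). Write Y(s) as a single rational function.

Apply the Laplace transform to the equation.
Using L{y''} = s^2 Y - s·y(0) - y'(0) and L{y'} = sY - y(0), with y(0) = 3, y'(0) = 5, the left side becomes (s^2 - 5*s + 7)Y - (3*s - 10).
The right side is L{cos(t)} = s/(s^2 + 1).
So (s^2 - 5*s + 7)Y = s/(s^2 + 1) + (3*s - 10).
Divide through and combine into a single rational function.

Y(s) = (3*s^3 - 10*s^2 + 4*s - 10)/(s^4 - 5*s^3 + 8*s^2 - 5*s + 7)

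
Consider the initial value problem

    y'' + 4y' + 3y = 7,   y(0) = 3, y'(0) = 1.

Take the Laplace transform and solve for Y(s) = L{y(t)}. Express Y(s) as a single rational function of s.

Transform both sides with L{·}.
Using L{y''} = s^2 Y - s·y(0) - y'(0) and L{y'} = sY - y(0), with y(0) = 3, y'(0) = 1, the left side becomes (s^2 + 4*s + 3)Y - (3*s + 13).
The right side is L{7} = 7/s.
So (s^2 + 4*s + 3)Y = 7/s + (3*s + 13).
Divide through and combine into a single rational function.

Y(s) = (3*s^2 + 13*s + 7)/(s^3 + 4*s^2 + 3*s)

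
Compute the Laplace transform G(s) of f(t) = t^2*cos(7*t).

G(s) = 2*s*(s^2 - 147)/(s^2 + 49)^3

L{cos(7t)} = s/(s^2 + 49).
Then apply L{t^2·g(t)} = (-1)^2 d^2/ds^2[H(s)] with H(s) = s/(s^2 + 49):
differentiating 2 times and applying the sign gives 2*s*(s^2 - 147)/(s^2 + 49)^3.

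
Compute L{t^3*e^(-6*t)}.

6/(s + 6)^4

L{t^3} = 3!/s^4 = 6/s^4.
By the first shifting theorem, multiplying by e^(-6t) replaces s with s + 6.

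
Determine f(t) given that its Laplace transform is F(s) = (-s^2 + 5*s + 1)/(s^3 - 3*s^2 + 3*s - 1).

Factor the denominator: s^3 - 3*s^2 + 3*s - 1 = (s - 1)^3.
Partial fraction decomposition gives [-1/(s - 1)] + [3/(s - 1)^2] + [5/(s - 1)^3].
Invert each term: -1/(s - 1) ↔ -e^(t); 3/(s - 1)^2 ↔ 3t·e^(t); 5/(s - 1)^3 ↔ (5/2)t^2·e^(t).

f(t) = 5*t^2*exp(t)/2 + 3*t*exp(t) - exp(t)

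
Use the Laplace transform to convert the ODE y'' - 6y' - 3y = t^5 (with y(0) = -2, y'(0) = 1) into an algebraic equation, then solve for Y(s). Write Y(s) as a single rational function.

Apply the Laplace transform to the equation.
The derivative rules (L{y''} = s^2 Y - s·y(0) - y'(0) and L{y'} = sY - y(0), with y(0) = -2, y'(0) = 1) turn the left side into (s^2 - 6*s - 3)Y - (-2*s + 13).
The right side is L{t^5} = 120/s^6.
So (s^2 - 6*s - 3)Y = 120/s^6 + (-2*s + 13).
Divide through and combine into a single rational function.

Y(s) = (-2*s^7 + 13*s^6 + 120)/(s^8 - 6*s^7 - 3*s^6)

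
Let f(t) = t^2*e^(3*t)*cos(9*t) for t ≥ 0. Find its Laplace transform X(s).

L{cos(9t)} = s/(s^2 + 81).
Multiplying by e^(3t) shifts s → s - 3, so L{e^(3*t)*cos(9*t)} = (s - 3)/((s - 3)^2 + 81).
Then apply L{t^2·g(t)} = (-1)^2 d^2/ds^2[G(s)] with G(s) = (s - 3)/((s - 3)^2 + 81):
differentiating 2 times and applying the sign gives 2*(s - 3)*(s^2 - 6*s - 234)/(s^2 - 6*s + 90)^3.

X(s) = 2*(s - 3)*(s^2 - 6*s - 234)/(s^2 - 6*s + 90)^3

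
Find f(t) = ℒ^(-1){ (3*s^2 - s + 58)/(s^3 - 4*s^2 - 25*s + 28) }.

Factor the denominator: s^3 - 4*s^2 - 25*s + 28 = (s - 7)*(s - 1)*(s + 4).
Partial fraction decomposition gives [2/(s + 4)] + [3/(s - 7)] + [-2/(s - 1)].
Invert each term: 2/(s + 4) ↔ 2e^(-4t); 3/(s - 7) ↔ 3e^(7t); -2/(s - 1) ↔ -2e^(t).

f(t) = 3*exp(7*t) - 2*exp(t) + 2*exp(-4*t)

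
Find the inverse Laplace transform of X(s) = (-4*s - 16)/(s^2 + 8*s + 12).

-4*exp(-4*t)*cosh(2*t)

Rewrite the denominator: s^2 + 8*s + 12 = (s + 4)^2 - 4.
The form in (s + 4) signals a first-shifting-theorem factor e^(-4t).
Since L{cosh(2t)} = s/(s^2 - 4), the inverse is e^(-4*t)*cosh(2*t), scaled by -4.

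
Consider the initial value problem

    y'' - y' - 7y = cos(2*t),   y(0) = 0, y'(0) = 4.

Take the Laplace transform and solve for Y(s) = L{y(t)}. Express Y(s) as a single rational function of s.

Laplace-transform each side.
The derivative rules (L{y''} = s^2 Y - s·y(0) - y'(0) and L{y'} = sY - y(0), with y(0) = 0, y'(0) = 4) turn the left side into (s^2 - s - 7)Y - (4).
The right side is L{cos(2*t)} = s/(s^2 + 4).
So (s^2 - s - 7)Y = s/(s^2 + 4) + (4).
Solve for Y(s) and write it as one ratio of polynomials.

Y(s) = (4*s^2 + s + 16)/(s^4 - s^3 - 3*s^2 - 4*s - 28)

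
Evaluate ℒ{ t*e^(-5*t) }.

(s + 5)^(-2)

L{e^(-5t)} = 1/(s + 5).
Then apply L{t·g(t)} = -d/ds[G(s)] with G(s) = 1/(s + 5):
differentiating 1 time and applying the sign gives (s + 5)^(-2).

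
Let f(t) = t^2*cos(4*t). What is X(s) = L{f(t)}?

X(s) = 2*s*(s^2 - 48)/(s^2 + 16)^3

L{cos(4t)} = s/(s^2 + 16).
Then apply L{t^2·g(t)} = (-1)^2 d^2/ds^2[G(s)] with G(s) = s/(s^2 + 16):
differentiating 2 times and applying the sign gives 2*s*(s^2 - 48)/(s^2 + 16)^3.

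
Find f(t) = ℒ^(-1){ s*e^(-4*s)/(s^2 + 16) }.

f(t) = Heaviside(t - 4)*(cos(4*t - 16))

The factor e^(-4s) signals a time shift by c = 4 (second shifting theorem).
L{cos(4t)} = s/(s^2 + 16), so L^-1{s/(s^2 + 16)} = cos(4*t).
Hence the inverse is u(t - 4) times that function evaluated at t - 4.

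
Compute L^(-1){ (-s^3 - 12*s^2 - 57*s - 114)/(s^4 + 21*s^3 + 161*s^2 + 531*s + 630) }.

-exp(-3*t) + exp(-5*t) + 4*exp(-6*t) - 5*exp(-7*t)

Factor the denominator: s^4 + 21*s^3 + 161*s^2 + 531*s + 630 = (s + 3)*(s + 5)*(s + 6)*(s + 7).
Partial fraction decomposition gives [-1/(s + 3)] + [4/(s + 6)] + [1/(s + 5)] + [-5/(s + 7)].
Invert each term: -1/(s + 3) ↔ -e^(-3t); 4/(s + 6) ↔ 4e^(-6t); 1/(s + 5) ↔ e^(-5t); -5/(s + 7) ↔ -5e^(-7t).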